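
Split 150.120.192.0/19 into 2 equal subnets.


New prefix = 19 + 1 = 20
Each subnet has 4096 addresses
  150.120.192.0/20
  150.120.208.0/20
Subnets: 150.120.192.0/20, 150.120.208.0/20


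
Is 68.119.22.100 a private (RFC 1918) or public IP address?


RFC 1918 private ranges:
  10.0.0.0/8 (10.0.0.0 - 10.255.255.255)
  172.16.0.0/12 (172.16.0.0 - 172.31.255.255)
  192.168.0.0/16 (192.168.0.0 - 192.168.255.255)
Public (not in any RFC 1918 range)


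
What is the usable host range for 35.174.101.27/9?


Network: 35.128.0.0
Broadcast: 35.255.255.255
First usable = network + 1
Last usable = broadcast - 1
Range: 35.128.0.1 to 35.255.255.254


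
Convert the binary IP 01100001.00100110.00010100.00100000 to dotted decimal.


01100001 = 97
00100110 = 38
00010100 = 20
00100000 = 32
IP: 97.38.20.32


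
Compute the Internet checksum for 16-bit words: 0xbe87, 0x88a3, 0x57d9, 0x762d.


Sum all words (with carry folding):
+ 0xbe87 = 0xbe87
+ 0x88a3 = 0x472b
+ 0x57d9 = 0x9f04
+ 0x762d = 0x1532
One's complement: ~0x1532
Checksum = 0xeacd


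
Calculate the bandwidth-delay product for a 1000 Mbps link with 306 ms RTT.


BDP = bandwidth * RTT
= 1000 Mbps * 306 ms
= 1000 * 1e6 * 306 / 1000 bits
= 306000000 bits
= 38250000 bytes
= 37353.5156 KB
BDP = 306000000 bits (38250000 bytes)


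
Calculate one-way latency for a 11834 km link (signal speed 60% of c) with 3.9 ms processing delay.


Speed = 0.6 * 3e5 km/s = 180000 km/s
Propagation delay = 11834 / 180000 = 0.0657 s = 65.7444 ms
Processing delay = 3.9 ms
Total one-way latency = 69.6444 ms


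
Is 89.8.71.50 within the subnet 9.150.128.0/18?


Subnet network: 9.150.128.0
Test IP AND mask: 89.8.64.0
No, 89.8.71.50 is not in 9.150.128.0/18


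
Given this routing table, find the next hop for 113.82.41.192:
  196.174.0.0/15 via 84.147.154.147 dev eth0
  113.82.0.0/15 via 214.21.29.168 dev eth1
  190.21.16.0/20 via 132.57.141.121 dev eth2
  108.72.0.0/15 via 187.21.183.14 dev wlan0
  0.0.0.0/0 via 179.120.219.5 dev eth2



Longest prefix match for 113.82.41.192:
  /15 196.174.0.0: no
  /15 113.82.0.0: MATCH
  /20 190.21.16.0: no
  /15 108.72.0.0: no
  /0 0.0.0.0: MATCH
Selected: next-hop 214.21.29.168 via eth1 (matched /15)


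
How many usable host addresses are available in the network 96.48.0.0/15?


Host bits = 32 - 15 = 17
Total addresses = 2^17 = 131072
Usable = total - 2 (network and broadcast)
Usable hosts: 131070


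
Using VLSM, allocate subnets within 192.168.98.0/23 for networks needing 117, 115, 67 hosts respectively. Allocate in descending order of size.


117 hosts -> /25 (126 usable): 192.168.98.0/25
115 hosts -> /25 (126 usable): 192.168.98.128/25
67 hosts -> /25 (126 usable): 192.168.99.0/25
Allocation: 192.168.98.0/25 (117 hosts, 126 usable); 192.168.98.128/25 (115 hosts, 126 usable); 192.168.99.0/25 (67 hosts, 126 usable)


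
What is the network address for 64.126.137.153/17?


IP:   01000000.01111110.10001001.10011001
Mask: 11111111.11111111.10000000.00000000
AND operation:
Net:  01000000.01111110.10000000.00000000
Network: 64.126.128.0/17


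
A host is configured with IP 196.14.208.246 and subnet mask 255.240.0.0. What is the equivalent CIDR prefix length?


Binary: 11111111.11110000.00000000.00000000
Count leading 1s
Prefix: /12


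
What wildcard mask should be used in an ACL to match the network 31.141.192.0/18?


Subnet mask: 255.255.192.0
Wildcard = 255.255.255.255 - subnet mask
255 - 255 = 0
255 - 255 = 0
255 - 192 = 63
255 - 0 = 255
Wildcard: 0.0.63.255


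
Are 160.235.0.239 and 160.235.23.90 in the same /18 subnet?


Mask: 255.255.192.0
160.235.0.239 AND mask = 160.235.0.0
160.235.23.90 AND mask = 160.235.0.0
Yes, same subnet (160.235.0.0)


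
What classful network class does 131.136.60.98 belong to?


First octet: 131
Binary: 10000011
10xxxxxx -> Class B (128-191)
Class B, default mask 255.255.0.0 (/16)


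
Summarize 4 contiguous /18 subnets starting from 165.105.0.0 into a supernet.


Original prefix: /18
Number of subnets: 4 = 2^2
New prefix = 18 - 2 = 16
Supernet: 165.105.0.0/16


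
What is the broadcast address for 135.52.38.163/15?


Network: 135.52.0.0/15
Host bits = 17
Set all host bits to 1:
Broadcast: 135.53.255.255


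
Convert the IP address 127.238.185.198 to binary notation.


127 = 01111111
238 = 11101110
185 = 10111001
198 = 11000110
Binary: 01111111.11101110.10111001.11000110


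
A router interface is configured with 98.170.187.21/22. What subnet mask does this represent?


/22 means 22 network bits, 10 host bits
Binary: 11111111111111111111110000000000
Mask: 255.255.252.0


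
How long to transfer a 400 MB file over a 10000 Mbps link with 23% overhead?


Effective throughput = 10000 * (1 - 23/100) = 7700 Mbps
File size in Mb = 400 * 8 = 3200 Mb
Time = 3200 / 7700
Time = 0.4156 seconds


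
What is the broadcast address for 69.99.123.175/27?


Network: 69.99.123.160/27
Host bits = 5
Set all host bits to 1:
Broadcast: 69.99.123.191


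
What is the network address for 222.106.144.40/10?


IP:   11011110.01101010.10010000.00101000
Mask: 11111111.11000000.00000000.00000000
AND operation:
Net:  11011110.01000000.00000000.00000000
Network: 222.64.0.0/10


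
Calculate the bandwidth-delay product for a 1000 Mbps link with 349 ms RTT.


BDP = bandwidth * RTT
= 1000 Mbps * 349 ms
= 1000 * 1e6 * 349 / 1000 bits
= 349000000 bits
= 43625000 bytes
= 42602.5391 KB
BDP = 349000000 bits (43625000 bytes)


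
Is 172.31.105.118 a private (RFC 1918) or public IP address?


RFC 1918 private ranges:
  10.0.0.0/8 (10.0.0.0 - 10.255.255.255)
  172.16.0.0/12 (172.16.0.0 - 172.31.255.255)
  192.168.0.0/16 (192.168.0.0 - 192.168.255.255)
Private (in 172.16.0.0/12)


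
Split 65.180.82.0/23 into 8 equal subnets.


New prefix = 23 + 3 = 26
Each subnet has 64 addresses
  65.180.82.0/26
  65.180.82.64/26
  65.180.82.128/26
  65.180.82.192/26
  65.180.83.0/26
  65.180.83.64/26
  65.180.83.128/26
  65.180.83.192/26
Subnets: 65.180.82.0/26, 65.180.82.64/26, 65.180.82.128/26, 65.180.82.192/26, 65.180.83.0/26, 65.180.83.64/26, 65.180.83.128/26, 65.180.83.192/26


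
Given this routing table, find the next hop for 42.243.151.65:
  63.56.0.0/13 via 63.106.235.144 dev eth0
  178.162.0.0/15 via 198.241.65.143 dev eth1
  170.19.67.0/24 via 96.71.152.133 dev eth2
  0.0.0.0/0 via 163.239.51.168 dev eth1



Longest prefix match for 42.243.151.65:
  /13 63.56.0.0: no
  /15 178.162.0.0: no
  /24 170.19.67.0: no
  /0 0.0.0.0: MATCH
Selected: next-hop 163.239.51.168 via eth1 (matched /0)


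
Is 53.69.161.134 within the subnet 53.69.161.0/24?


Subnet network: 53.69.161.0
Test IP AND mask: 53.69.161.0
Yes, 53.69.161.134 is in 53.69.161.0/24


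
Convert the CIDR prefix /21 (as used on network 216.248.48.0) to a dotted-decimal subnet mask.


/21 means 21 network bits, 11 host bits
Binary: 11111111111111111111100000000000
Mask: 255.255.248.0


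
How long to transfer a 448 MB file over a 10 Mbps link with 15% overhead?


Effective throughput = 10 * (1 - 15/100) = 8.5 Mbps
File size in Mb = 448 * 8 = 3584 Mb
Time = 3584 / 8.5
Time = 421.6471 seconds


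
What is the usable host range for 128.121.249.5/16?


Network: 128.121.0.0
Broadcast: 128.121.255.255
First usable = network + 1
Last usable = broadcast - 1
Range: 128.121.0.1 to 128.121.255.254


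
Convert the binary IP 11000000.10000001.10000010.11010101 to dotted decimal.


11000000 = 192
10000001 = 129
10000010 = 130
11010101 = 213
IP: 192.129.130.213


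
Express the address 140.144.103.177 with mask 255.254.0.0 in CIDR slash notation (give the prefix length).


Binary: 11111111.11111110.00000000.00000000
Count leading 1s
Prefix: /15


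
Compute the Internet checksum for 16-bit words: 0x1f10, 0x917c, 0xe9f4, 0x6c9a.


Sum all words (with carry folding):
+ 0x1f10 = 0x1f10
+ 0x917c = 0xb08c
+ 0xe9f4 = 0x9a81
+ 0x6c9a = 0x071c
One's complement: ~0x071c
Checksum = 0xf8e3


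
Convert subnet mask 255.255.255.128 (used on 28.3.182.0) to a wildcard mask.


Subnet mask: 255.255.255.128
Wildcard = 255.255.255.255 - subnet mask
255 - 255 = 0
255 - 255 = 0
255 - 255 = 0
255 - 128 = 127
Wildcard: 0.0.0.127


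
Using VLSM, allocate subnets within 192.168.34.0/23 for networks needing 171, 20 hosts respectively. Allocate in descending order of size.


171 hosts -> /24 (254 usable): 192.168.34.0/24
20 hosts -> /27 (30 usable): 192.168.35.0/27
Allocation: 192.168.34.0/24 (171 hosts, 254 usable); 192.168.35.0/27 (20 hosts, 30 usable)


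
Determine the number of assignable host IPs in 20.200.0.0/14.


Host bits = 32 - 14 = 18
Total addresses = 2^18 = 262144
Usable = total - 2 (network and broadcast)
Usable hosts: 262142


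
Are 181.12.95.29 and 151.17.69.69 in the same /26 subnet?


Mask: 255.255.255.192
181.12.95.29 AND mask = 181.12.95.0
151.17.69.69 AND mask = 151.17.69.64
No, different subnets (181.12.95.0 vs 151.17.69.64)


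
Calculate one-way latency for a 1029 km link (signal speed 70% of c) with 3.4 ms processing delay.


Speed = 0.7 * 3e5 km/s = 210000 km/s
Propagation delay = 1029 / 210000 = 0.0049 s = 4.9 ms
Processing delay = 3.4 ms
Total one-way latency = 8.3 ms


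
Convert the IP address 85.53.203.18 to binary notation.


85 = 01010101
53 = 00110101
203 = 11001011
18 = 00010010
Binary: 01010101.00110101.11001011.00010010


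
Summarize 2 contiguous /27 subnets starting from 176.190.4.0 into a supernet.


Original prefix: /27
Number of subnets: 2 = 2^1
New prefix = 27 - 1 = 26
Supernet: 176.190.4.0/26


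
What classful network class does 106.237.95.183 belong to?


First octet: 106
Binary: 01101010
0xxxxxxx -> Class A (1-126)
Class A, default mask 255.0.0.0 (/8)


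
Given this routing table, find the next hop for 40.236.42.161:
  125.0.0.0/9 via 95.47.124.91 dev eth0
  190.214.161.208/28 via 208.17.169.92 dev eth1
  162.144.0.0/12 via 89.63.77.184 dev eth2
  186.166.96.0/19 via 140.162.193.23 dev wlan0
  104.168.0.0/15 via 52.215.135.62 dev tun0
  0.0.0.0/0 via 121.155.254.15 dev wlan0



Longest prefix match for 40.236.42.161:
  /9 125.0.0.0: no
  /28 190.214.161.208: no
  /12 162.144.0.0: no
  /19 186.166.96.0: no
  /15 104.168.0.0: no
  /0 0.0.0.0: MATCH
Selected: next-hop 121.155.254.15 via wlan0 (matched /0)


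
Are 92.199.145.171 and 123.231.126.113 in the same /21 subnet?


Mask: 255.255.248.0
92.199.145.171 AND mask = 92.199.144.0
123.231.126.113 AND mask = 123.231.120.0
No, different subnets (92.199.144.0 vs 123.231.120.0)


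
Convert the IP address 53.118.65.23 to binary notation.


53 = 00110101
118 = 01110110
65 = 01000001
23 = 00010111
Binary: 00110101.01110110.01000001.00010111


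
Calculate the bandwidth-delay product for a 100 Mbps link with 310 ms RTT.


BDP = bandwidth * RTT
= 100 Mbps * 310 ms
= 100 * 1e6 * 310 / 1000 bits
= 31000000 bits
= 3875000 bytes
= 3784.1797 KB
BDP = 31000000 bits (3875000 bytes)


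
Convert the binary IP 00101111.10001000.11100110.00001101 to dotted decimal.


00101111 = 47
10001000 = 136
11100110 = 230
00001101 = 13
IP: 47.136.230.13


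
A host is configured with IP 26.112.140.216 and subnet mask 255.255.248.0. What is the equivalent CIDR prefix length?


Binary: 11111111.11111111.11111000.00000000
Count leading 1s
Prefix: /21


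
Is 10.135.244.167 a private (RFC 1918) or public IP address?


RFC 1918 private ranges:
  10.0.0.0/8 (10.0.0.0 - 10.255.255.255)
  172.16.0.0/12 (172.16.0.0 - 172.31.255.255)
  192.168.0.0/16 (192.168.0.0 - 192.168.255.255)
Private (in 10.0.0.0/8)


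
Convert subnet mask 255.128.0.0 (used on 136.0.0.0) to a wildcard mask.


Subnet mask: 255.128.0.0
Wildcard = 255.255.255.255 - subnet mask
255 - 255 = 0
255 - 128 = 127
255 - 0 = 255
255 - 0 = 255
Wildcard: 0.127.255.255


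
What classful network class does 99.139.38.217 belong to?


First octet: 99
Binary: 01100011
0xxxxxxx -> Class A (1-126)
Class A, default mask 255.0.0.0 (/8)


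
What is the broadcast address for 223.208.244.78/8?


Network: 223.0.0.0/8
Host bits = 24
Set all host bits to 1:
Broadcast: 223.255.255.255


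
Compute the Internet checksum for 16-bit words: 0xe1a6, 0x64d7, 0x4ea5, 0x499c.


Sum all words (with carry folding):
+ 0xe1a6 = 0xe1a6
+ 0x64d7 = 0x467e
+ 0x4ea5 = 0x9523
+ 0x499c = 0xdebf
One's complement: ~0xdebf
Checksum = 0x2140


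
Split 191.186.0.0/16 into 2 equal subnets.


New prefix = 16 + 1 = 17
Each subnet has 32768 addresses
  191.186.0.0/17
  191.186.128.0/17
Subnets: 191.186.0.0/17, 191.186.128.0/17


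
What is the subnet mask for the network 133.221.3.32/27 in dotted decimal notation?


/27 means 27 network bits, 5 host bits
Binary: 11111111111111111111111111100000
Mask: 255.255.255.224


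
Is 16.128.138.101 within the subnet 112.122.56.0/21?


Subnet network: 112.122.56.0
Test IP AND mask: 16.128.136.0
No, 16.128.138.101 is not in 112.122.56.0/21


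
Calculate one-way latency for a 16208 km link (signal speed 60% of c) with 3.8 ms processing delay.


Speed = 0.6 * 3e5 km/s = 180000 km/s
Propagation delay = 16208 / 180000 = 0.09 s = 90.0444 ms
Processing delay = 3.8 ms
Total one-way latency = 93.8444 ms


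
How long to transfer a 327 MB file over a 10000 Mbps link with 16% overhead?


Effective throughput = 10000 * (1 - 16/100) = 8400 Mbps
File size in Mb = 327 * 8 = 2616 Mb
Time = 2616 / 8400
Time = 0.3114 seconds


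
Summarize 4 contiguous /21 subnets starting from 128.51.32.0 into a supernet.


Original prefix: /21
Number of subnets: 4 = 2^2
New prefix = 21 - 2 = 19
Supernet: 128.51.32.0/19


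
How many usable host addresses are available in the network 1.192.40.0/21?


Host bits = 32 - 21 = 11
Total addresses = 2^11 = 2048
Usable = total - 2 (network and broadcast)
Usable hosts: 2046


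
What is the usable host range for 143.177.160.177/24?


Network: 143.177.160.0
Broadcast: 143.177.160.255
First usable = network + 1
Last usable = broadcast - 1
Range: 143.177.160.1 to 143.177.160.254


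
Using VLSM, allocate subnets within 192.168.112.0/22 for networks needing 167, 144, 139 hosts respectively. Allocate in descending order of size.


167 hosts -> /24 (254 usable): 192.168.112.0/24
144 hosts -> /24 (254 usable): 192.168.113.0/24
139 hosts -> /24 (254 usable): 192.168.114.0/24
Allocation: 192.168.112.0/24 (167 hosts, 254 usable); 192.168.113.0/24 (144 hosts, 254 usable); 192.168.114.0/24 (139 hosts, 254 usable)


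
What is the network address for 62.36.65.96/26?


IP:   00111110.00100100.01000001.01100000
Mask: 11111111.11111111.11111111.11000000
AND operation:
Net:  00111110.00100100.01000001.01000000
Network: 62.36.65.64/26


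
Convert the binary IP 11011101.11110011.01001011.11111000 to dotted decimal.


11011101 = 221
11110011 = 243
01001011 = 75
11111000 = 248
IP: 221.243.75.248


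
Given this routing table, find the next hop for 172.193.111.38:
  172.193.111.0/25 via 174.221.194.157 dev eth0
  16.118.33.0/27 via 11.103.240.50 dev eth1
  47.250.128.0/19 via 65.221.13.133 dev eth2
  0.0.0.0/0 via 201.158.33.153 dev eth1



Longest prefix match for 172.193.111.38:
  /25 172.193.111.0: MATCH
  /27 16.118.33.0: no
  /19 47.250.128.0: no
  /0 0.0.0.0: MATCH
Selected: next-hop 174.221.194.157 via eth0 (matched /25)


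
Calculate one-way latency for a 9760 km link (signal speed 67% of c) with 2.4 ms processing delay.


Speed = 0.67 * 3e5 km/s = 201000 km/s
Propagation delay = 9760 / 201000 = 0.0486 s = 48.5572 ms
Processing delay = 2.4 ms
Total one-way latency = 50.9572 ms


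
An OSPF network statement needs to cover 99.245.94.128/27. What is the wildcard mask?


Subnet mask: 255.255.255.224
Wildcard = 255.255.255.255 - subnet mask
255 - 255 = 0
255 - 255 = 0
255 - 255 = 0
255 - 224 = 31
Wildcard: 0.0.0.31


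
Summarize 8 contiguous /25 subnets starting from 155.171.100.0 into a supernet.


Original prefix: /25
Number of subnets: 8 = 2^3
New prefix = 25 - 3 = 22
Supernet: 155.171.100.0/22


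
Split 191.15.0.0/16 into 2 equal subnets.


New prefix = 16 + 1 = 17
Each subnet has 32768 addresses
  191.15.0.0/17
  191.15.128.0/17
Subnets: 191.15.0.0/17, 191.15.128.0/17


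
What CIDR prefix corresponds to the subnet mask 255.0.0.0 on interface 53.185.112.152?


Binary: 11111111.00000000.00000000.00000000
Count leading 1s
Prefix: /8


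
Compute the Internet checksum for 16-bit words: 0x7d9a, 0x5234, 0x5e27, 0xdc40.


Sum all words (with carry folding):
+ 0x7d9a = 0x7d9a
+ 0x5234 = 0xcfce
+ 0x5e27 = 0x2df6
+ 0xdc40 = 0x0a37
One's complement: ~0x0a37
Checksum = 0xf5c8


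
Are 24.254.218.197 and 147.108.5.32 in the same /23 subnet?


Mask: 255.255.254.0
24.254.218.197 AND mask = 24.254.218.0
147.108.5.32 AND mask = 147.108.4.0
No, different subnets (24.254.218.0 vs 147.108.4.0)


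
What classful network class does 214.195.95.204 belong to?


First octet: 214
Binary: 11010110
110xxxxx -> Class C (192-223)
Class C, default mask 255.255.255.0 (/24)


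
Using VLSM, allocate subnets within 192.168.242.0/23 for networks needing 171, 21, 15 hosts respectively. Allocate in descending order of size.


171 hosts -> /24 (254 usable): 192.168.242.0/24
21 hosts -> /27 (30 usable): 192.168.243.0/27
15 hosts -> /27 (30 usable): 192.168.243.32/27
Allocation: 192.168.242.0/24 (171 hosts, 254 usable); 192.168.243.0/27 (21 hosts, 30 usable); 192.168.243.32/27 (15 hosts, 30 usable)


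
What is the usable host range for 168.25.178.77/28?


Network: 168.25.178.64
Broadcast: 168.25.178.79
First usable = network + 1
Last usable = broadcast - 1
Range: 168.25.178.65 to 168.25.178.78


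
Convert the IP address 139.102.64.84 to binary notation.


139 = 10001011
102 = 01100110
64 = 01000000
84 = 01010100
Binary: 10001011.01100110.01000000.01010100


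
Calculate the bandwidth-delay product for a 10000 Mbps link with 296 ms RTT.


BDP = bandwidth * RTT
= 10000 Mbps * 296 ms
= 10000 * 1e6 * 296 / 1000 bits
= 2960000000 bits
= 370000000 bytes
= 361328.125 KB
BDP = 2960000000 bits (370000000 bytes)


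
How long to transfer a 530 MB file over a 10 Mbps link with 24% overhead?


Effective throughput = 10 * (1 - 24/100) = 7.6 Mbps
File size in Mb = 530 * 8 = 4240 Mb
Time = 4240 / 7.6
Time = 557.8947 seconds


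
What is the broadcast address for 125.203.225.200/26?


Network: 125.203.225.192/26
Host bits = 6
Set all host bits to 1:
Broadcast: 125.203.225.255


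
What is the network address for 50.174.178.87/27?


IP:   00110010.10101110.10110010.01010111
Mask: 11111111.11111111.11111111.11100000
AND operation:
Net:  00110010.10101110.10110010.01000000
Network: 50.174.178.64/27


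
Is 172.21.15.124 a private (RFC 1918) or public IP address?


RFC 1918 private ranges:
  10.0.0.0/8 (10.0.0.0 - 10.255.255.255)
  172.16.0.0/12 (172.16.0.0 - 172.31.255.255)
  192.168.0.0/16 (192.168.0.0 - 192.168.255.255)
Private (in 172.16.0.0/12)


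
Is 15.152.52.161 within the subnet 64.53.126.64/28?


Subnet network: 64.53.126.64
Test IP AND mask: 15.152.52.160
No, 15.152.52.161 is not in 64.53.126.64/28


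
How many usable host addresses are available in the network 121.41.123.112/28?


Host bits = 32 - 28 = 4
Total addresses = 2^4 = 16
Usable = total - 2 (network and broadcast)
Usable hosts: 14


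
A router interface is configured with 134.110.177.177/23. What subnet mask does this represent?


/23 means 23 network bits, 9 host bits
Binary: 11111111111111111111111000000000
Mask: 255.255.254.0


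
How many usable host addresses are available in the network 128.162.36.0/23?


Host bits = 32 - 23 = 9
Total addresses = 2^9 = 512
Usable = total - 2 (network and broadcast)
Usable hosts: 510


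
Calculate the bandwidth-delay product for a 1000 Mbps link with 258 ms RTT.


BDP = bandwidth * RTT
= 1000 Mbps * 258 ms
= 1000 * 1e6 * 258 / 1000 bits
= 258000000 bits
= 32250000 bytes
= 31494.1406 KB
BDP = 258000000 bits (32250000 bytes)


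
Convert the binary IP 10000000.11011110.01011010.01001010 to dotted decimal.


10000000 = 128
11011110 = 222
01011010 = 90
01001010 = 74
IP: 128.222.90.74


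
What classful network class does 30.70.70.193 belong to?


First octet: 30
Binary: 00011110
0xxxxxxx -> Class A (1-126)
Class A, default mask 255.0.0.0 (/8)


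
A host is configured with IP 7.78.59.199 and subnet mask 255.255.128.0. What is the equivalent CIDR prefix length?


Binary: 11111111.11111111.10000000.00000000
Count leading 1s
Prefix: /17


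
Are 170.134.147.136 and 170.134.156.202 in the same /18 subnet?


Mask: 255.255.192.0
170.134.147.136 AND mask = 170.134.128.0
170.134.156.202 AND mask = 170.134.128.0
Yes, same subnet (170.134.128.0)


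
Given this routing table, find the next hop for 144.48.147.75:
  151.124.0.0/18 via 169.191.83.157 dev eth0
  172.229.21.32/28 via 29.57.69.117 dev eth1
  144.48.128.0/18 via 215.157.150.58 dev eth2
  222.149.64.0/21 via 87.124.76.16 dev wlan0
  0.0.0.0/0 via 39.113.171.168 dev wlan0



Longest prefix match for 144.48.147.75:
  /18 151.124.0.0: no
  /28 172.229.21.32: no
  /18 144.48.128.0: MATCH
  /21 222.149.64.0: no
  /0 0.0.0.0: MATCH
Selected: next-hop 215.157.150.58 via eth2 (matched /18)


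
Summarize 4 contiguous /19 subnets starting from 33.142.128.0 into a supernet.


Original prefix: /19
Number of subnets: 4 = 2^2
New prefix = 19 - 2 = 17
Supernet: 33.142.128.0/17


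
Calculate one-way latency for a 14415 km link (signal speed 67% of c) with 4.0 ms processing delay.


Speed = 0.67 * 3e5 km/s = 201000 km/s
Propagation delay = 14415 / 201000 = 0.0717 s = 71.7164 ms
Processing delay = 4.0 ms
Total one-way latency = 75.7164 ms


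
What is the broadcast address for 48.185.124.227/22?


Network: 48.185.124.0/22
Host bits = 10
Set all host bits to 1:
Broadcast: 48.185.127.255


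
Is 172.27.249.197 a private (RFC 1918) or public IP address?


RFC 1918 private ranges:
  10.0.0.0/8 (10.0.0.0 - 10.255.255.255)
  172.16.0.0/12 (172.16.0.0 - 172.31.255.255)
  192.168.0.0/16 (192.168.0.0 - 192.168.255.255)
Private (in 172.16.0.0/12)


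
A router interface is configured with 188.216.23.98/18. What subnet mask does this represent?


/18 means 18 network bits, 14 host bits
Binary: 11111111111111111100000000000000
Mask: 255.255.192.0


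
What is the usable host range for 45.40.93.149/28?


Network: 45.40.93.144
Broadcast: 45.40.93.159
First usable = network + 1
Last usable = broadcast - 1
Range: 45.40.93.145 to 45.40.93.158


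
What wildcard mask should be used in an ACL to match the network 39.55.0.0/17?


Subnet mask: 255.255.128.0
Wildcard = 255.255.255.255 - subnet mask
255 - 255 = 0
255 - 255 = 0
255 - 128 = 127
255 - 0 = 255
Wildcard: 0.0.127.255


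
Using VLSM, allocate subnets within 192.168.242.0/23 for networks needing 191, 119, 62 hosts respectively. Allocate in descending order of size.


191 hosts -> /24 (254 usable): 192.168.242.0/24
119 hosts -> /25 (126 usable): 192.168.243.0/25
62 hosts -> /26 (62 usable): 192.168.243.128/26
Allocation: 192.168.242.0/24 (191 hosts, 254 usable); 192.168.243.0/25 (119 hosts, 126 usable); 192.168.243.128/26 (62 hosts, 62 usable)


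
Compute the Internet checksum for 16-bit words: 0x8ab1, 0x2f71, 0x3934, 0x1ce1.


Sum all words (with carry folding):
+ 0x8ab1 = 0x8ab1
+ 0x2f71 = 0xba22
+ 0x3934 = 0xf356
+ 0x1ce1 = 0x1038
One's complement: ~0x1038
Checksum = 0xefc7


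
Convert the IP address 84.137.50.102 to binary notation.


84 = 01010100
137 = 10001001
50 = 00110010
102 = 01100110
Binary: 01010100.10001001.00110010.01100110


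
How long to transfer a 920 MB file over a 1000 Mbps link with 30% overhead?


Effective throughput = 1000 * (1 - 30/100) = 700 Mbps
File size in Mb = 920 * 8 = 7360 Mb
Time = 7360 / 700
Time = 10.5143 seconds


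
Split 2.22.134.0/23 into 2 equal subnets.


New prefix = 23 + 1 = 24
Each subnet has 256 addresses
  2.22.134.0/24
  2.22.135.0/24
Subnets: 2.22.134.0/24, 2.22.135.0/24


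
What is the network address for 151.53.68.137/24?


IP:   10010111.00110101.01000100.10001001
Mask: 11111111.11111111.11111111.00000000
AND operation:
Net:  10010111.00110101.01000100.00000000
Network: 151.53.68.0/24


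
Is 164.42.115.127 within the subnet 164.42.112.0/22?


Subnet network: 164.42.112.0
Test IP AND mask: 164.42.112.0
Yes, 164.42.115.127 is in 164.42.112.0/22


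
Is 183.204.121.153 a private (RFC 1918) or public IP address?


RFC 1918 private ranges:
  10.0.0.0/8 (10.0.0.0 - 10.255.255.255)
  172.16.0.0/12 (172.16.0.0 - 172.31.255.255)
  192.168.0.0/16 (192.168.0.0 - 192.168.255.255)
Public (not in any RFC 1918 range)


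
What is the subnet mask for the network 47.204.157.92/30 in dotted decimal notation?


/30 means 30 network bits, 2 host bits
Binary: 11111111111111111111111111111100
Mask: 255.255.255.252


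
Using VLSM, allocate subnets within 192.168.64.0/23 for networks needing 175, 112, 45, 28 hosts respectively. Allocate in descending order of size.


175 hosts -> /24 (254 usable): 192.168.64.0/24
112 hosts -> /25 (126 usable): 192.168.65.0/25
45 hosts -> /26 (62 usable): 192.168.65.128/26
28 hosts -> /27 (30 usable): 192.168.65.192/27
Allocation: 192.168.64.0/24 (175 hosts, 254 usable); 192.168.65.0/25 (112 hosts, 126 usable); 192.168.65.128/26 (45 hosts, 62 usable); 192.168.65.192/27 (28 hosts, 30 usable)


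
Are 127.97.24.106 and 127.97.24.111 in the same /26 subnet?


Mask: 255.255.255.192
127.97.24.106 AND mask = 127.97.24.64
127.97.24.111 AND mask = 127.97.24.64
Yes, same subnet (127.97.24.64)


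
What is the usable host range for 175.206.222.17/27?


Network: 175.206.222.0
Broadcast: 175.206.222.31
First usable = network + 1
Last usable = broadcast - 1
Range: 175.206.222.1 to 175.206.222.30


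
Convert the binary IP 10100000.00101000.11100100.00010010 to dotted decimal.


10100000 = 160
00101000 = 40
11100100 = 228
00010010 = 18
IP: 160.40.228.18


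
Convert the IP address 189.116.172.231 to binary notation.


189 = 10111101
116 = 01110100
172 = 10101100
231 = 11100111
Binary: 10111101.01110100.10101100.11100111


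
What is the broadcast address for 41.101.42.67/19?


Network: 41.101.32.0/19
Host bits = 13
Set all host bits to 1:
Broadcast: 41.101.63.255


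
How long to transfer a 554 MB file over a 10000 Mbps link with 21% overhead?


Effective throughput = 10000 * (1 - 21/100) = 7900 Mbps
File size in Mb = 554 * 8 = 4432 Mb
Time = 4432 / 7900
Time = 0.561 seconds


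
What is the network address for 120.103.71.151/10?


IP:   01111000.01100111.01000111.10010111
Mask: 11111111.11000000.00000000.00000000
AND operation:
Net:  01111000.01000000.00000000.00000000
Network: 120.64.0.0/10


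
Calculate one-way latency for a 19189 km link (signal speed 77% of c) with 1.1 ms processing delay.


Speed = 0.77 * 3e5 km/s = 231000 km/s
Propagation delay = 19189 / 231000 = 0.0831 s = 83.0693 ms
Processing delay = 1.1 ms
Total one-way latency = 84.1693 ms


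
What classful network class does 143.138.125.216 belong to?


First octet: 143
Binary: 10001111
10xxxxxx -> Class B (128-191)
Class B, default mask 255.255.0.0 (/16)


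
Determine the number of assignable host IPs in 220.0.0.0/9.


Host bits = 32 - 9 = 23
Total addresses = 2^23 = 8388608
Usable = total - 2 (network and broadcast)
Usable hosts: 8388606


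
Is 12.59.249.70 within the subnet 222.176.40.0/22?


Subnet network: 222.176.40.0
Test IP AND mask: 12.59.248.0
No, 12.59.249.70 is not in 222.176.40.0/22


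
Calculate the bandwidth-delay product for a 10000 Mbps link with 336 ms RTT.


BDP = bandwidth * RTT
= 10000 Mbps * 336 ms
= 10000 * 1e6 * 336 / 1000 bits
= 3360000000 bits
= 420000000 bytes
= 410156.25 KB
BDP = 3360000000 bits (420000000 bytes)


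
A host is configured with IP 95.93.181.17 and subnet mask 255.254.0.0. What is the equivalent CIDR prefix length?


Binary: 11111111.11111110.00000000.00000000
Count leading 1s
Prefix: /15


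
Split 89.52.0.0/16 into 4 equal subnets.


New prefix = 16 + 2 = 18
Each subnet has 16384 addresses
  89.52.0.0/18
  89.52.64.0/18
  89.52.128.0/18
  89.52.192.0/18
Subnets: 89.52.0.0/18, 89.52.64.0/18, 89.52.128.0/18, 89.52.192.0/18


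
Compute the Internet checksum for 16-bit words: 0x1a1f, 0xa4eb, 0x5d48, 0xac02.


Sum all words (with carry folding):
+ 0x1a1f = 0x1a1f
+ 0xa4eb = 0xbf0a
+ 0x5d48 = 0x1c53
+ 0xac02 = 0xc855
One's complement: ~0xc855
Checksum = 0x37aa


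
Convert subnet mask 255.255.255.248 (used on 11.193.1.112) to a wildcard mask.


Subnet mask: 255.255.255.248
Wildcard = 255.255.255.255 - subnet mask
255 - 255 = 0
255 - 255 = 0
255 - 255 = 0
255 - 248 = 7
Wildcard: 0.0.0.7


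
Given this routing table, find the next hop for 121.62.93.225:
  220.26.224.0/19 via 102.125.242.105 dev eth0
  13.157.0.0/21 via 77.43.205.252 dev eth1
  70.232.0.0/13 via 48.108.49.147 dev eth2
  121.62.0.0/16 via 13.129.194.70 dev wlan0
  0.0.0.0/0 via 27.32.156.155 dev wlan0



Longest prefix match for 121.62.93.225:
  /19 220.26.224.0: no
  /21 13.157.0.0: no
  /13 70.232.0.0: no
  /16 121.62.0.0: MATCH
  /0 0.0.0.0: MATCH
Selected: next-hop 13.129.194.70 via wlan0 (matched /16)


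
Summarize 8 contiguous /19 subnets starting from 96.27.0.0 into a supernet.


Original prefix: /19
Number of subnets: 8 = 2^3
New prefix = 19 - 3 = 16
Supernet: 96.27.0.0/16


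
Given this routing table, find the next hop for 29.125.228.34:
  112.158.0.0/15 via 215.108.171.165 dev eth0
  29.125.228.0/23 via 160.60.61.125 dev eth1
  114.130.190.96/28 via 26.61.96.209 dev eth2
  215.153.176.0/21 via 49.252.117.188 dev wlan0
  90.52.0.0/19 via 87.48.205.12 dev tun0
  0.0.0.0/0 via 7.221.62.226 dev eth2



Longest prefix match for 29.125.228.34:
  /15 112.158.0.0: no
  /23 29.125.228.0: MATCH
  /28 114.130.190.96: no
  /21 215.153.176.0: no
  /19 90.52.0.0: no
  /0 0.0.0.0: MATCH
Selected: next-hop 160.60.61.125 via eth1 (matched /23)


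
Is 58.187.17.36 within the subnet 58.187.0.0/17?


Subnet network: 58.187.0.0
Test IP AND mask: 58.187.0.0
Yes, 58.187.17.36 is in 58.187.0.0/17


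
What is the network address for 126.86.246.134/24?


IP:   01111110.01010110.11110110.10000110
Mask: 11111111.11111111.11111111.00000000
AND operation:
Net:  01111110.01010110.11110110.00000000
Network: 126.86.246.0/24


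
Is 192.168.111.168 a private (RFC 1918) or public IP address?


RFC 1918 private ranges:
  10.0.0.0/8 (10.0.0.0 - 10.255.255.255)
  172.16.0.0/12 (172.16.0.0 - 172.31.255.255)
  192.168.0.0/16 (192.168.0.0 - 192.168.255.255)
Private (in 192.168.0.0/16)


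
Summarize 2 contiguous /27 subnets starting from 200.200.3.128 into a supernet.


Original prefix: /27
Number of subnets: 2 = 2^1
New prefix = 27 - 1 = 26
Supernet: 200.200.3.128/26


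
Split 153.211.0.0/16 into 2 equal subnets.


New prefix = 16 + 1 = 17
Each subnet has 32768 addresses
  153.211.0.0/17
  153.211.128.0/17
Subnets: 153.211.0.0/17, 153.211.128.0/17


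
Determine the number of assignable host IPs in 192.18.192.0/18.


Host bits = 32 - 18 = 14
Total addresses = 2^14 = 16384
Usable = total - 2 (network and broadcast)
Usable hosts: 16382


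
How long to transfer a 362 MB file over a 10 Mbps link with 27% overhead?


Effective throughput = 10 * (1 - 27/100) = 7.3 Mbps
File size in Mb = 362 * 8 = 2896 Mb
Time = 2896 / 7.3
Time = 396.7123 seconds


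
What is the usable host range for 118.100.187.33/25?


Network: 118.100.187.0
Broadcast: 118.100.187.127
First usable = network + 1
Last usable = broadcast - 1
Range: 118.100.187.1 to 118.100.187.126


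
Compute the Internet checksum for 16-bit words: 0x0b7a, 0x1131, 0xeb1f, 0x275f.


Sum all words (with carry folding):
+ 0x0b7a = 0x0b7a
+ 0x1131 = 0x1cab
+ 0xeb1f = 0x07cb
+ 0x275f = 0x2f2a
One's complement: ~0x2f2a
Checksum = 0xd0d5


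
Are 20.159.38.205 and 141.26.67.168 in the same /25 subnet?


Mask: 255.255.255.128
20.159.38.205 AND mask = 20.159.38.128
141.26.67.168 AND mask = 141.26.67.128
No, different subnets (20.159.38.128 vs 141.26.67.128)


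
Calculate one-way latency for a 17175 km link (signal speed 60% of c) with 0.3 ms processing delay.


Speed = 0.6 * 3e5 km/s = 180000 km/s
Propagation delay = 17175 / 180000 = 0.0954 s = 95.4167 ms
Processing delay = 0.3 ms
Total one-way latency = 95.7167 ms


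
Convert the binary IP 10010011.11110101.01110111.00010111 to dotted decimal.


10010011 = 147
11110101 = 245
01110111 = 119
00010111 = 23
IP: 147.245.119.23


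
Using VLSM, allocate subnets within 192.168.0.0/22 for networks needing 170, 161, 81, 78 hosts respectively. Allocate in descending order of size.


170 hosts -> /24 (254 usable): 192.168.0.0/24
161 hosts -> /24 (254 usable): 192.168.1.0/24
81 hosts -> /25 (126 usable): 192.168.2.0/25
78 hosts -> /25 (126 usable): 192.168.2.128/25
Allocation: 192.168.0.0/24 (170 hosts, 254 usable); 192.168.1.0/24 (161 hosts, 254 usable); 192.168.2.0/25 (81 hosts, 126 usable); 192.168.2.128/25 (78 hosts, 126 usable)


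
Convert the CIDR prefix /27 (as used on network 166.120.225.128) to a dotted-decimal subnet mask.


/27 means 27 network bits, 5 host bits
Binary: 11111111111111111111111111100000
Mask: 255.255.255.224


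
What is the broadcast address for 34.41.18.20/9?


Network: 34.0.0.0/9
Host bits = 23
Set all host bits to 1:
Broadcast: 34.127.255.255


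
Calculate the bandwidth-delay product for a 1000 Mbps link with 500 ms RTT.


BDP = bandwidth * RTT
= 1000 Mbps * 500 ms
= 1000 * 1e6 * 500 / 1000 bits
= 500000000 bits
= 62500000 bytes
= 61035.1562 KB
BDP = 500000000 bits (62500000 bytes)


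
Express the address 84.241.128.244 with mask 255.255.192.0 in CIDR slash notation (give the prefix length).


Binary: 11111111.11111111.11000000.00000000
Count leading 1s
Prefix: /18


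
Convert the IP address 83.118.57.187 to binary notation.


83 = 01010011
118 = 01110110
57 = 00111001
187 = 10111011
Binary: 01010011.01110110.00111001.10111011


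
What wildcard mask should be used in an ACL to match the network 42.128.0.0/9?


Subnet mask: 255.128.0.0
Wildcard = 255.255.255.255 - subnet mask
255 - 255 = 0
255 - 128 = 127
255 - 0 = 255
255 - 0 = 255
Wildcard: 0.127.255.255


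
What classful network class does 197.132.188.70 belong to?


First octet: 197
Binary: 11000101
110xxxxx -> Class C (192-223)
Class C, default mask 255.255.255.0 (/24)


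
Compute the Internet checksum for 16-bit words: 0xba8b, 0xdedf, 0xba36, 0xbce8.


Sum all words (with carry folding):
+ 0xba8b = 0xba8b
+ 0xdedf = 0x996b
+ 0xba36 = 0x53a2
+ 0xbce8 = 0x108b
One's complement: ~0x108b
Checksum = 0xef74


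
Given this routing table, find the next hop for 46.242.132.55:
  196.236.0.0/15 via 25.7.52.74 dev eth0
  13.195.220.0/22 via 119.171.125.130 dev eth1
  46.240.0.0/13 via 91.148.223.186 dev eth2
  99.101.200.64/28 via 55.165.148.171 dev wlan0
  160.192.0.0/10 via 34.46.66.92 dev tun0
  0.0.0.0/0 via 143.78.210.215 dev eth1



Longest prefix match for 46.242.132.55:
  /15 196.236.0.0: no
  /22 13.195.220.0: no
  /13 46.240.0.0: MATCH
  /28 99.101.200.64: no
  /10 160.192.0.0: no
  /0 0.0.0.0: MATCH
Selected: next-hop 91.148.223.186 via eth2 (matched /13)


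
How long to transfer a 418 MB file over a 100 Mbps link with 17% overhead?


Effective throughput = 100 * (1 - 17/100) = 83 Mbps
File size in Mb = 418 * 8 = 3344 Mb
Time = 3344 / 83
Time = 40.2892 seconds


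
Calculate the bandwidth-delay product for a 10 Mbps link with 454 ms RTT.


BDP = bandwidth * RTT
= 10 Mbps * 454 ms
= 10 * 1e6 * 454 / 1000 bits
= 4540000 bits
= 567500 bytes
= 554.1992 KB
BDP = 4540000 bits (567500 bytes)


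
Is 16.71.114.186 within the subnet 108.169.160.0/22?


Subnet network: 108.169.160.0
Test IP AND mask: 16.71.112.0
No, 16.71.114.186 is not in 108.169.160.0/22


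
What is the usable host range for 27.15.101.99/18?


Network: 27.15.64.0
Broadcast: 27.15.127.255
First usable = network + 1
Last usable = broadcast - 1
Range: 27.15.64.1 to 27.15.127.254


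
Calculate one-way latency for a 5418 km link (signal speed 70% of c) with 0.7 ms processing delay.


Speed = 0.7 * 3e5 km/s = 210000 km/s
Propagation delay = 5418 / 210000 = 0.0258 s = 25.8 ms
Processing delay = 0.7 ms
Total one-way latency = 26.5 ms


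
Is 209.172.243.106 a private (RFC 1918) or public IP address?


RFC 1918 private ranges:
  10.0.0.0/8 (10.0.0.0 - 10.255.255.255)
  172.16.0.0/12 (172.16.0.0 - 172.31.255.255)
  192.168.0.0/16 (192.168.0.0 - 192.168.255.255)
Public (not in any RFC 1918 range)


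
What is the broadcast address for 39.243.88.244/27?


Network: 39.243.88.224/27
Host bits = 5
Set all host bits to 1:
Broadcast: 39.243.88.255


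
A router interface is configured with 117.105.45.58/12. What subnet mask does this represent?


/12 means 12 network bits, 20 host bits
Binary: 11111111111100000000000000000000
Mask: 255.240.0.0


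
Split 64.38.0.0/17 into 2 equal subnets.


New prefix = 17 + 1 = 18
Each subnet has 16384 addresses
  64.38.0.0/18
  64.38.64.0/18
Subnets: 64.38.0.0/18, 64.38.64.0/18


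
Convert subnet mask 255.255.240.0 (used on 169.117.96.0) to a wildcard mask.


Subnet mask: 255.255.240.0
Wildcard = 255.255.255.255 - subnet mask
255 - 255 = 0
255 - 255 = 0
255 - 240 = 15
255 - 0 = 255
Wildcard: 0.0.15.255


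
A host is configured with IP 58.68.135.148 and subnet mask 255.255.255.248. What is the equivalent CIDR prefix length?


Binary: 11111111.11111111.11111111.11111000
Count leading 1s
Prefix: /29


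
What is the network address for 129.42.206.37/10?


IP:   10000001.00101010.11001110.00100101
Mask: 11111111.11000000.00000000.00000000
AND operation:
Net:  10000001.00000000.00000000.00000000
Network: 129.0.0.0/10


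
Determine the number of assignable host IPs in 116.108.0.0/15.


Host bits = 32 - 15 = 17
Total addresses = 2^17 = 131072
Usable = total - 2 (network and broadcast)
Usable hosts: 131070


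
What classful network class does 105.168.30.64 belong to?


First octet: 105
Binary: 01101001
0xxxxxxx -> Class A (1-126)
Class A, default mask 255.0.0.0 (/8)


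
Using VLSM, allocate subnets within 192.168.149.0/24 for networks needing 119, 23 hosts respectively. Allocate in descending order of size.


119 hosts -> /25 (126 usable): 192.168.149.0/25
23 hosts -> /27 (30 usable): 192.168.149.128/27
Allocation: 192.168.149.0/25 (119 hosts, 126 usable); 192.168.149.128/27 (23 hosts, 30 usable)


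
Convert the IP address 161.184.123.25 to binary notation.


161 = 10100001
184 = 10111000
123 = 01111011
25 = 00011001
Binary: 10100001.10111000.01111011.00011001


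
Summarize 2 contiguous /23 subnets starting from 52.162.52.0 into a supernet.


Original prefix: /23
Number of subnets: 2 = 2^1
New prefix = 23 - 1 = 22
Supernet: 52.162.52.0/22


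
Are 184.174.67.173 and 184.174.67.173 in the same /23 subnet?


Mask: 255.255.254.0
184.174.67.173 AND mask = 184.174.66.0
184.174.67.173 AND mask = 184.174.66.0
Yes, same subnet (184.174.66.0)


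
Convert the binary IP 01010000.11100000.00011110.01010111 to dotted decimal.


01010000 = 80
11100000 = 224
00011110 = 30
01010111 = 87
IP: 80.224.30.87


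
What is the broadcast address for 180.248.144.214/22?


Network: 180.248.144.0/22
Host bits = 10
Set all host bits to 1:
Broadcast: 180.248.147.255


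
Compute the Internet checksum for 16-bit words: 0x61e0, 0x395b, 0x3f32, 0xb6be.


Sum all words (with carry folding):
+ 0x61e0 = 0x61e0
+ 0x395b = 0x9b3b
+ 0x3f32 = 0xda6d
+ 0xb6be = 0x912c
One's complement: ~0x912c
Checksum = 0x6ed3
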